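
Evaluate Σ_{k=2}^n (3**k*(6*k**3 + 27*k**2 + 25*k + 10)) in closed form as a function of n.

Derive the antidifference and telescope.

S(n) = 9*3**n*n**3 + 27*3**n*n**2 + 24*3**n*n + 12*3**n - 216

The ratio is 3*(6*k**3 + 45*k**2 + 97*k + 68)/(6*k**3 + 27*k**2 + 25*k + 10).
Take A(k)=3, B(k)=1, C(k)=k**3 + 9*k**2/2 + 25*k/6 + 5/3.
Need (3)·f(k+1) − (1)·f(k) = k**3 + 9*k**2/2 + 25*k/6 + 5/3.
d = 3 from the (0,0,3) case.
Match coefficients ⇒ f(k) = (k + 1)*(3*k**2 - 3*k + 2)/6.
Then R = B(k−1)f/C = (k + 1)*(3*k**2 - 3*k + 2)/(6*k**3 + 27*k**2 + 25*k + 10), so s_k = R(k)·t_k = 3**k*(3*k**3 - k + 2).
Verify: 3**k*(6*k**3 + 27*k**2 + 25*k + 10) matches t_k.
Telescope: S(n) = s_(n+1) − s_(2) = 3**(n + 1)*(3*n**3 + 9*n**2 + 8*n + 4) − (216) = 9*3**n*n**3 + 27*3**n*n**2 + 24*3**n*n + 12*3**n - 216.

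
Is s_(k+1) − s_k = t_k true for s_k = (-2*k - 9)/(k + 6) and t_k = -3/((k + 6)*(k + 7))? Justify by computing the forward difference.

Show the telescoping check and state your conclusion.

s_(k+1) = (-2*k - 11)/(k + 7)
s_(k+1) − s_k = -3/(k**2 + 13*k + 42)
(s_(k+1) − s_k) − t_k = 0

Valid: the claim telescopes to t_k.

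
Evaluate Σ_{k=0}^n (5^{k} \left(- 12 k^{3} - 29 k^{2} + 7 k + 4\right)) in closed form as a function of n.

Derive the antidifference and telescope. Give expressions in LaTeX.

The ratio is 5*(12*k**3 + 65*k**2 + 87*k + 30)/(12*k**3 + 29*k**2 - 7*k - 4).
A = 5, B = 1, C = k**3 + 29*k**2/12 - 7*k/12 - 1/3.
Set up (5)·f(k+1) − (1)·f(k) − (k**3 + 29*k**2/12 - 7*k/12 - 1/3) = 0.
Degrees (0,0,3) ⇒ d ≤ 3.
Solve for f: f(k) = (k - 1)*(k + 1)*(3*k - 4)/12 (degree 3 ≤ 3).
Then R = B(k−1)f/C = (k - 1)*(k + 1)*(3*k - 4)/(12*k**3 + 29*k**2 - 7*k - 4), so s_k = R(k)·t_k = 5**k*(-3*k**3 + 4*k**2 + 3*k - 4).
s_(k+1) − s_k = 5**k*(-12*k**3 - 29*k**2 + 7*k + 4) = t_k.
Telescope: S(n) = s_(n+1) − s_(0) = 5**(n + 1)*n*(-3*n**2 - 5*n + 2) − (-4) = -15*5**n*n**3 - 25*5**n*n**2 + 10*5**n*n + 4.

S(n) = - 15 \cdot 5^{n} n^{3} - 25 \cdot 5^{n} n^{2} + 10 \cdot 5^{n} n + 4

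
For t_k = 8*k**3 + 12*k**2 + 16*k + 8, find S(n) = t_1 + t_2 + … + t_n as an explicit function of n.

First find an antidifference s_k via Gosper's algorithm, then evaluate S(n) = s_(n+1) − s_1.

Ratio r(k) = (2*k**3 + 9*k**2 + 16*k + 11)/(2*k**3 + 3*k**2 + 4*k + 2).
Gosper form: A/B · C(k+1)/C(k) with A=1, B=1, C=k**3 + 3*k**2/2 + 2*k + 1.
Key eq: (1)·f(k+1) = (1)·f(k) + (k**3 + 3*k**2/2 + 2*k + 1).
d = 4 from the (0,0,3) case.
Match coefficients ⇒ f(k) = k*(k**3 + 2*k + 1)/4.
So s_k = (B(k−1)f/C)·t_k = (k*(k**3 + 2*k + 1)/(2*(2*k**3 + 3*k**2 + 4*k + 2)))·t_k = 2*k*(k**3 + 2*k + 1).
s_(k+1) − s_k = 8*k**3 + 12*k**2 + 16*k + 8 = t_k.
Evaluate: s_(n+1) = 2*n**4 + 8*n**3 + 16*n**2 + 18*n + 8; subtract s_(1) = 8 ⇒ S(n) = 2*n*(n**3 + 4*n**2 + 8*n + 9).

S(n) = 2*n*(n**3 + 4*n**2 + 8*n + 9)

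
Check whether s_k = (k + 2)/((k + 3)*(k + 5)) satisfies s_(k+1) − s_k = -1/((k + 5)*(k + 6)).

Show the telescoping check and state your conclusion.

s_(k+1) = (k + 3)/((k + 4)*(k + 6))
s_(k+1) − s_k = (-k**2 - 5*k - 3)/(k**4 + 18*k**3 + 119*k**2 + 342*k + 360)
(s_(k+1) − s_k) − t_k = (2*k + 9)/(k**4 + 18*k**3 + 119*k**2 + 342*k + 360)

Invalid: residual (2*k + 9)/(k**4 + 18*k**3 + 119*k**2 + 342*k + 360) ≠ 0.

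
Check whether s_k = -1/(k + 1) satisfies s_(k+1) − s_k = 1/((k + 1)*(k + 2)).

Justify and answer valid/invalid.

Valid: the claim telescopes to t_k.

s_(k+1) = -1/(k + 2)
s_(k+1) − s_k = 1/((k + 1)*(k + 2))
(s_(k+1) − s_k) − t_k = 0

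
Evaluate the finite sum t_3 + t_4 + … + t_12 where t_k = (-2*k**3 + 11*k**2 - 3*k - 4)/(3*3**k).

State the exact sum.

Σ = 710096/1594323

Step 1: r(k) = (2*k**3 - 5*k**2 - 13*k - 2)/(3*(2*k**3 - 11*k**2 + 3*k + 4)).
So A=1/3 and B=1, with C=k**3 - 11*k**2/2 + 3*k/2 + 2.
Key eq: (1/3)·f(k+1) = (1)·f(k) + (k**3 - 11*k**2/2 + 3*k/2 + 2).
Degrees (0,0,3) ⇒ d ≤ 3.
A polynomial solution: f(k) = -3*k*(k**2 - 4*k - 1)/2.
Get s_k = R·t_k = k*(k**2 - 4*k - 1)/3**k with R(k) = B(k−1)f(k)/C(k) = -3*k*(k**2 - 4*k - 1)/(2*k**3 - 11*k**2 + 3*k + 4).
Δs = (-2*k**3 + 11*k**2 - 3*k - 4)/(3*3**k), as required.
Σ_(k=3)^(12) t_k = s_(13) − s_(3) = 1508/1594323 − (-4/9) = 710096/1594323.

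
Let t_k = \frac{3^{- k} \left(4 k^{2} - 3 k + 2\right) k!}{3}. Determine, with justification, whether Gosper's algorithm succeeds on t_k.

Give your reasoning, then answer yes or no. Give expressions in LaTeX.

Yes. s_k = 3^{- k} \left(4 k + 1\right) k!.

Step 1: r(k) = (4*k**3 + 9*k**2 + 8*k + 3)/(3*(4*k**2 - 3*k + 2)).
So A=k/3 + 1/3 and B=1, with C=k**2 - 3*k/4 + 1/2.
Set up (k/3 + 1/3)·f(k+1) − (1)·f(k) − (k**2 - 3*k/4 + 1/2) = 0.
Bound: deg f ≤ 1.
Solving with deg f ≤ 1: f(k) = 3*(4*k + 1)/4.
Get s_k = R·t_k = (4*k + 1)*factorial(k)/3**k with R(k) = B(k−1)f(k)/C(k) = 3*(4*k + 1)/(4*k**2 - 3*k + 2).
Verify: (4*k**2 - 3*k + 2)*factorial(k)/(3*3**k) matches t_k.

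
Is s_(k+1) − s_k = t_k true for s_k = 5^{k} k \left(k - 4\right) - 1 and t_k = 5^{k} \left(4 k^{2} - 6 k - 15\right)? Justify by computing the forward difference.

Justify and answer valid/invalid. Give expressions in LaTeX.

s_(k+1) = 5**(k + 1)*(k - 3)*(k + 1) - 1
s_(k+1) − s_k = 5**k*(4*k**2 - 6*k - 15)
(s_(k+1) − s_k) − t_k = 0

valid; difference matches t_k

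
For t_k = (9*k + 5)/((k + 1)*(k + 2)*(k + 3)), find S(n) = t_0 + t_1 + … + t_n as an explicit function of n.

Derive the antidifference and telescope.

S(n) = (7*n**2 + 17*n + 10)/(2*(n**2 + 5*n + 6))

t_(k+1)/t_k = (k + 1)*(9*k + 14)/((k + 4)*(9*k + 5)).
So A=k + 1 and B=k + 4, with C=k + 5/9.
Key eq: (k + 1)·f(k+1) = (k + 3)·f(k) + (k + 5/9).
deg f ≤ 2 (via 1,1,1).
Match coefficients ⇒ f(k) = k*(7*k + 3)/18.
R(k) = B(k−1)·f(k)/C(k) = k*(k + 3)*(7*k + 3)/(2*(9*k + 5)); s_k = R·t_k = k*(7*k + 3)/(2*(k + 1)*(k + 2)).
Check: Δs_k = (9*k + 5)/(k**3 + 6*k**2 + 11*k + 6). ✓
s_(n+1) = (7*n**2 + 17*n + 10)/(2*(n**2 + 5*n + 6)) and s_(0) = 0, so S(n) = (7*n**2 + 17*n + 10)/(2*(n**2 + 5*n + 6)).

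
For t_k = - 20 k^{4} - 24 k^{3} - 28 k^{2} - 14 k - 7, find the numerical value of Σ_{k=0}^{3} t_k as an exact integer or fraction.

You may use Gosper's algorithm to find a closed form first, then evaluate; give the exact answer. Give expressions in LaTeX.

r(k) = (20*k**4 + 104*k**3 + 220*k**2 + 222*k + 93)/(20*k**4 + 24*k**3 + 28*k**2 + 14*k + 7) after simplifying.
Normal form (A,B,C) = (1, 1, k**4 + 6*k**3/5 + 7*k**2/5 + 7*k/10 + 7/20).
f must satisfy (1)·f(k+1) − (1)·f(k) = k**4 + 6*k**3/5 + 7*k**2/5 + 7*k/10 + 7/20.
From deg A=0, deg B=0, deg C=4: d=5.
Solving with deg f ≤ 5: f(k) = k*(4*k**4 - 4*k**3 + 4*k**2 - k + 4)/20.
Get s_k = R·t_k = k*(-4*k**4 + 4*k**3 - 4*k**2 + k - 4) with R(k) = B(k−1)f(k)/C(k) = k*(4*k**4 - 4*k**3 + 4*k**2 - k + 4)/(20*k**4 + 24*k**3 + 28*k**2 + 14*k + 7).
Verify: -20*k**4 - 24*k**3 - 28*k**2 - 14*k - 7 matches t_k.
Sum = s_(4) − s_(0); s_(4) = -3328, s_(0) = 0 ⇒ -3328.

Σ = -3328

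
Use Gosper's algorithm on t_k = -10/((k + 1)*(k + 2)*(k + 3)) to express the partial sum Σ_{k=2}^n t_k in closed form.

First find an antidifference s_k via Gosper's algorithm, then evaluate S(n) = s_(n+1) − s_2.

S(n) = 5*(-n**2 - 5*n + 6)/(12*(n**2 + 5*n + 6))

t_(k+1)/t_k = (k + 1)/(k + 4).
Factor: A=k + 1; B=k + 4; C=1.
Key eq: (k + 1)·f(k+1) = (k + 3)·f(k) + (1).
Bound: deg f ≤ 2.
Coefficient equations give f(k) = k*(k + 3)/4.
Certificate R = B(k−1)f/C = k*(k + 3)**2/4 gives s_k = 5*k*(-k - 3)/(2*(k + 1)*(k + 2)).
Δs = -10/(k**3 + 6*k**2 + 11*k + 6), as required.
s_(n+1) = 5*(-n**2 - 5*n - 4)/(2*(n**2 + 5*n + 6)) and s_(2) = -25/12, so S(n) = 5*(-n**2 - 5*n + 6)/(12*(n**2 + 5*n + 6)).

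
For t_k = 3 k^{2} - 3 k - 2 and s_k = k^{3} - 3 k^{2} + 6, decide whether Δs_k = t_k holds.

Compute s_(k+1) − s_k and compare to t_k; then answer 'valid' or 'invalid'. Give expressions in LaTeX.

Valid — Δs_k = t_k.

s_(k+1) = k**3 - 3*k + 4
s_(k+1) − s_k = 3*k**2 - 3*k - 2
(s_(k+1) − s_k) − t_k = 0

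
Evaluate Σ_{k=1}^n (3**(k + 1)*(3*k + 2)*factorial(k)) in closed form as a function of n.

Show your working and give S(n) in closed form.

S(n) = 9*3**n*factorial(n + 1) - 9

The ratio is 3*(k + 1)*(3*k + 5)/(3*k + 2).
A = 3*k + 3, B = 1, C = k + 2/3.
Set up (3*k + 3)·f(k+1) − (1)·f(k) − (k + 2/3) = 0.
Degrees (1,0,1) ⇒ d ≤ 0.
A polynomial solution: f(k) = 1/3.
R(k) = B(k−1)·f(k)/C(k) = 1/(3*k + 2); s_k = R·t_k = 3**(k + 1)*factorial(k).
Check: Δs_k = 3**(k + 1)*(3*k + 2)*factorial(k). ✓
Telescope: S(n) = s_(n+1) − s_(1) = 3**(n + 2)*factorial(n + 1) − (9) = 9*3**n*factorial(n + 1) - 9.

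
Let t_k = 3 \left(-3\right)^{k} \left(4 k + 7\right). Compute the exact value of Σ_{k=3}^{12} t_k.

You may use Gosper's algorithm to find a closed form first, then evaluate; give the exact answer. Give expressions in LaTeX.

Σ = 66961242

The ratio is 3*(-4*k - 11)/(4*k + 7).
A = -3, B = 1, C = k + 7/4.
Need (-3)·f(k+1) − (1)·f(k) = k + 7/4.
From deg A=0, deg B=0, deg C=1: d=1.
Match coefficients ⇒ f(k) = -(k + 1)/4.
So s_k = (B(k−1)f/C)·t_k = (-(k + 1)/(4*k + 7))·t_k = (-3)**(k + 1)*(k + 1).
s_(k+1) − s_k = 3*(-3)**k*(4*k + 7) = t_k.
Telescoping: Σ = s_(13) − s_(3) = 66961566 − (324) = 66961242.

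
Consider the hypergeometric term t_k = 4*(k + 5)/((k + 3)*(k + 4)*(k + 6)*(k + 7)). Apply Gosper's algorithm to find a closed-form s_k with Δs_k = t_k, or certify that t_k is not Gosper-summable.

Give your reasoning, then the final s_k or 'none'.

t_(k+1)/t_k = (k + 3)*(k + 6)**2/((k + 5)**2*(k + 8)).
So A=k + 3 and B=k + 8, with C=k**2 + 10*k + 25.
Set up (k + 3)·f(k+1) − (k + 7)·f(k) − (k**2 + 10*k + 25) = 0.
Bound: deg f ≤ 4.
Solving with deg f ≤ 4: f(k) = k*(k + 4)*(k + 5)*(k + 9)/36.
Certificate R = B(k−1)f/C = k*(k + 4)*(k + 7)*(k + 9)/(36*(k + 5)) gives s_k = k*(k + 9)/(9*(k**2 + 9*k + 18)).
Δs = 4*(k + 5)/(k**4 + 20*k**3 + 145*k**2 + 450*k + 504), as required.

s_k = k*(k + 9)/(9*(k**2 + 9*k + 18))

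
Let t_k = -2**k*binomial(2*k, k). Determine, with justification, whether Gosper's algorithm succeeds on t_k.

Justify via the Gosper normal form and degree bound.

Step 1: r(k) = 4*(2*k + 1)/(k + 1).
So A=8*k + 4 and B=k + 1, with C=1.
Key eq: (8*k + 4)·f(k+1) = (k)·f(k) + (1).
Bound: deg f ≤ -1.
Bound -1 < 0, so the key equation has no polynomial solution.

No. Not Gosper-summable.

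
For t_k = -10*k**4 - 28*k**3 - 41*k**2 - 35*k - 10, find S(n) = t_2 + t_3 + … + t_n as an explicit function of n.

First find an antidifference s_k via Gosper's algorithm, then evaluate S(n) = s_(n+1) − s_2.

Ratio r(k) = (10*k**4 + 68*k**3 + 185*k**2 + 241*k + 124)/(10*k**4 + 28*k**3 + 41*k**2 + 35*k + 10).
So A=1 and B=1, with C=k**4 + 14*k**3/5 + 41*k**2/10 + 7*k/2 + 1.
Key eq: (1)·f(k+1) = (1)·f(k) + (k**4 + 14*k**3/5 + 41*k**2/10 + 7*k/2 + 1).
Degrees (0,0,4) ⇒ d ≤ 5.
A polynomial solution: f(k) = k*(2*k**4 + 2*k**3 + 3*k**2 + 4*k - 1)/10.
Then R = B(k−1)f/C = k*(2*k**4 + 2*k**3 + 3*k**2 + 4*k - 1)/(10*k**4 + 28*k**3 + 41*k**2 + 35*k + 10), so s_k = R(k)·t_k = k*(-2*k**4 - 2*k**3 - 3*k**2 - 4*k + 1).
Verify: -10*k**4 - 28*k**3 - 41*k**2 - 35*k - 10 matches t_k.
s_(n+1) = -2*n**5 - 12*n**4 - 31*n**3 - 45*n**2 - 34*n - 10 and s_(2) = -134, so S(n) = -2*n**5 - 12*n**4 - 31*n**3 - 45*n**2 - 34*n + 124.

S(n) = -2*n**5 - 12*n**4 - 31*n**3 - 45*n**2 - 34*n + 124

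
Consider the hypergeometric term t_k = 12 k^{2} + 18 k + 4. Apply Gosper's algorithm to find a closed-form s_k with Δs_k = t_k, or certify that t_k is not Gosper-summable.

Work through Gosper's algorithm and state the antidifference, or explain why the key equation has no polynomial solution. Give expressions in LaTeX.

s_k = k \left(4 k^{2} + 3 k - 3\right)

Step 1: r(k) = (6*k**2 + 21*k + 17)/(6*k**2 + 9*k + 2).
So A=1 and B=1, with C=k**2 + 3*k/2 + 1/3.
Set up (1)·f(k+1) − (1)·f(k) − (k**2 + 3*k/2 + 1/3) = 0.
deg f ≤ 3 (via 0,0,2).
Solve for f: f(k) = k*(4*k**2 + 3*k - 3)/12 (degree 3 ≤ 3).
Then R = B(k−1)f/C = k*(4*k**2 + 3*k - 3)/(2*(6*k**2 + 9*k + 2)), so s_k = R(k)·t_k = k*(4*k**2 + 3*k - 3).
Δs = 12*k**2 + 18*k + 4, as required.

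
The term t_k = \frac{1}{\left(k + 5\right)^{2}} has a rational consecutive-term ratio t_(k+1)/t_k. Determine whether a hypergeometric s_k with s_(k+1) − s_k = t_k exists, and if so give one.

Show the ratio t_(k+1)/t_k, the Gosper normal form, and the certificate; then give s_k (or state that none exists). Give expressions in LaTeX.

t_(k+1)/t_k = (k + 5)**2/(k + 6)**2.
So A=k**2 + 10*k + 25 and B=k**2 + 12*k + 36, with C=1.
Solve (k**2 + 10*k + 25)·f(k+1) − (k**2 + 10*k + 25)·f(k) = 1.
deg f ≤ 0 (via 2,2,0).
Put f(k) = c0: A·f(k+1) − B(k−1)·f(k) − C = -1; need -1 = 0 — inconsistent ⇒ no f, not summable.

not Gosper-summable; s_k does not exist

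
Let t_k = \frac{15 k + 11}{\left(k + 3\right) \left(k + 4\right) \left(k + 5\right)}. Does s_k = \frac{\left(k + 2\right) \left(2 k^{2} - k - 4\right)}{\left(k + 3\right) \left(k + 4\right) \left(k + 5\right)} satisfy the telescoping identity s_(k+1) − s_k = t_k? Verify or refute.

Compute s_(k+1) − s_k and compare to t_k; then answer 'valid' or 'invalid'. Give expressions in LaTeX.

s_(k+1) = -(k + 3)*(k - 2*(k + 1)**2 + 5)/((k + 4)*(k + 5)*(k + 6))
s_(k+1) − s_k = (21*k**2 + 53*k + 21)/(k**4 + 18*k**3 + 119*k**2 + 342*k + 360)
(s_(k+1) − s_k) − t_k = 3*(2*k**2 - 16*k - 15)/(k**4 + 18*k**3 + 119*k**2 + 342*k + 360)

Invalid: residual \frac{3 \left(2 k^{2} - 16 k - 15\right)}{k^{4} + 18 k^{3} + 119 k^{2} + 342 k + 360} ≠ 0.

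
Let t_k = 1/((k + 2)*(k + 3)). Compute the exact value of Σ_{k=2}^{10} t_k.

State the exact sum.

Σ = 9/52

Ratio r(k) = (k + 2)/(k + 4).
Normal form (A,B,C) = (k + 2, k + 4, 1).
f must satisfy (k + 2)·f(k+1) − (k + 3)·f(k) = 1.
Bound: deg f ≤ 1.
A polynomial solution: f(k) = k/2.
R(k) = B(k−1)·f(k)/C(k) = k*(k + 3)/2; s_k = R·t_k = k/(2*(k + 2)).
Verify: 1/(k**2 + 5*k + 6) matches t_k.
Telescoping: Σ = s_(11) − s_(2) = 11/26 − (1/4) = 9/52.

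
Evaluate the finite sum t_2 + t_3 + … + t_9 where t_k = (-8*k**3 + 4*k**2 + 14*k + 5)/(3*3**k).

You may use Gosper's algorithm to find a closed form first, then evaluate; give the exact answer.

t_(k+1)/t_k = (8*k**3 + 20*k**2 + 2*k - 15)/(3*(8*k**3 - 4*k**2 - 14*k - 5)).
So A=1/3 and B=1, with C=k**3 - k**2/2 - 7*k/4 - 5/8.
Key eq: (1/3)·f(k+1) = (1)·f(k) + (k**3 - k**2/2 - 7*k/4 - 5/8).
Bound: deg f ≤ 3.
Coefficient equations give f(k) = -3*(k + 1)*(4*k**2 + 3)/8.
Certificate R = B(k−1)f/C = -3*(k + 1)*(4*k**2 + 3)/((2*k + 1)*(4*k**2 - 4*k - 5)) gives s_k = (4*k**3 + 4*k**2 + 3*k + 3)/3**k.
Verify: (-8*k**3 + 4*k**2 + 14*k + 5)/(3*3**k) matches t_k.
Σ_(k=2)^(9) t_k = s_(10) − s_(2) = 4433/59049 − (19/3) = -369544/59049.

Σ = -369544/59049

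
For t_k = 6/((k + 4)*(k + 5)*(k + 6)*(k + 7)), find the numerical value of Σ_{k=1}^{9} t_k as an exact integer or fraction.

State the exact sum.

Σ = 1/112

Compute t_(k+1)/t_k: get (k + 4)/(k + 8).
Factor: A=k + 4; B=k + 8; C=1.
Set up (k + 4)·f(k+1) − (k + 7)·f(k) − (1) = 0.
d = 3 from the (1,1,0) case.
A polynomial solution: f(k) = k*(k**2 + 15*k + 74)/360.
Then R = B(k−1)f/C = k*(k + 7)*(k**2 + 15*k + 74)/360, so s_k = R(k)·t_k = k*(k**2 + 15*k + 74)/(60*(k + 4)*(k + 5)*(k + 6)).
Check: Δs_k = 6/(k**4 + 22*k**3 + 179*k**2 + 638*k + 840). ✓
Sum = s_(10) − s_(1); s_(10) = 9/560, s_(1) = 1/140 ⇒ 1/112.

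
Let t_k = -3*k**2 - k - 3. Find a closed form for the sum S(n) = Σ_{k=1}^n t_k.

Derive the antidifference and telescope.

S(n) = n*(-n**2 - 2*n - 4)

The ratio is (k + 3*(k + 1)**2 + 4)/(3*k**2 + k + 3).
Normal form (A,B,C) = (1, 1, k**2 + k/3 + 1).
f must satisfy (1)·f(k+1) − (1)·f(k) = k**2 + k/3 + 1.
deg f ≤ 3 (via 0,0,2).
Match coefficients ⇒ f(k) = k*(k**2 - k + 3)/3.
Get s_k = R·t_k = k*(-k**2 + k - 3) with R(k) = B(k−1)f(k)/C(k) = k*(k**2 - k + 3)/(3*k**2 + k + 3).
Δs = -3*k**2 - k - 3, as required.
Evaluate: s_(n+1) = -n**3 - 2*n**2 - 4*n - 3; subtract s_(1) = -3 ⇒ S(n) = n*(-n**2 - 2*n - 4).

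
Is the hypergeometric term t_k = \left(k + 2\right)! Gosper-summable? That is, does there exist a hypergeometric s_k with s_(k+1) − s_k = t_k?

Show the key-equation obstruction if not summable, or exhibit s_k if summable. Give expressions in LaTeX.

No — t_k has no hypergeometric antidifference.

Compute t_(k+1)/t_k: get k + 3.
Factor: A=k + 3; B=1; C=1.
Set up (k + 3)·f(k+1) − (1)·f(k) − (1) = 0.
d = -1 from the (1,0,0) case.
Bound -1 < 0, so the key equation has no polynomial solution.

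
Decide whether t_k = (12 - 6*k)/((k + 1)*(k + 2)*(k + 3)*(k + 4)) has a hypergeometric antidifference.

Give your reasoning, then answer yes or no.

Yes. s_k = k*(k**2 + 6*k + 17)/(2*(k + 1)*(k + 2)*(k + 3)).

The ratio is (k - 1)*(k + 1)/((k - 2)*(k + 5)).
Take A(k)=k + 1, B(k)=k + 5, C(k)=k - 2.
Need (k + 1)·f(k+1) − (k + 4)·f(k) = k - 2.
From deg A=1, deg B=1, deg C=1: d=3.
Coefficient equations give f(k) = -k*(k**2 + 6*k + 17)/12.
Then R = B(k−1)f/C = -k*(k + 4)*(k**2 + 6*k + 17)/(12*(k - 2)), so s_k = R(k)·t_k = k*(k**2 + 6*k + 17)/(2*(k + 1)*(k + 2)*(k + 3)).
Check: Δs_k = 6*(2 - k)/(k**4 + 10*k**3 + 35*k**2 + 50*k + 24). ✓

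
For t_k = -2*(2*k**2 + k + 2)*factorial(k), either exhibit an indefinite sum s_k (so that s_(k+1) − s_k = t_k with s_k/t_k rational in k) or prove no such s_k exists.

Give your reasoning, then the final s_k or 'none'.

t_(k+1)/t_k = (k + 1)*(k + 2*(k + 1)**2 + 3)/(2*k**2 + k + 2).
So A=k + 1 and B=1, with C=k**2 + k/2 + 1.
f must satisfy (k + 1)·f(k+1) − (1)·f(k) = k**2 + k/2 + 1.
deg f ≤ 1 (via 1,0,2).
Coefficient equations give f(k) = (2*k - 1)/2.
R(k) = B(k−1)·f(k)/C(k) = (2*k - 1)/(2*k**2 + k + 2); s_k = R·t_k = -2*(2*k - 1)*factorial(k).
Check: Δs_k = -2*(2*k**2 + k + 2)*factorial(k). ✓

s_k = -2*(2*k - 1)*factorial(k)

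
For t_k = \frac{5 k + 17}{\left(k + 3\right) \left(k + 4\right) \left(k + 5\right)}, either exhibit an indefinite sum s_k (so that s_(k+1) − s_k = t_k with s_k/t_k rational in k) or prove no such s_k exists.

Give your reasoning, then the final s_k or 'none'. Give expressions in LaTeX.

Step 1: r(k) = (k + 3)*(5*k + 22)/((k + 6)*(5*k + 17)).
So A=k + 3 and B=k + 6, with C=k + 17/5.
f must satisfy (k + 3)·f(k+1) − (k + 5)·f(k) = k + 17/5.
Bound: deg f ≤ 2.
Solving with deg f ≤ 2: f(k) = k*(4*k + 13)/15.
So s_k = (B(k−1)f/C)·t_k = (k*(k + 5)*(4*k + 13)/(3*(5*k + 17)))·t_k = k*(4*k + 13)/(3*(k + 3)*(k + 4)).
s_(k+1) − s_k = (5*k + 17)/(k**3 + 12*k**2 + 47*k + 60) = t_k.

s_k = \frac{k \left(4 k + 13\right)}{3 \left(k + 3\right) \left(k + 4\right)}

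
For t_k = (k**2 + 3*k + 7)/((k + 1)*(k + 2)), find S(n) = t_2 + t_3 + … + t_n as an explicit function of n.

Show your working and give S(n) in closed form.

r(k) = (k + 1)*(3*k + (k + 1)**2 + 10)/((k + 3)*(k**2 + 3*k + 7)) after simplifying.
Normal form (A,B,C) = (k + 1, k + 3, k**2 + 3*k + 7).
Solve (k + 1)·f(k+1) − (k + 2)·f(k) = k**2 + 3*k + 7.
From deg A=1, deg B=1, deg C=2: d=2.
Coefficient equations give f(k) = k*(k + 6).
Certificate R = B(k−1)f/C = k*(k + 2)*(k + 6)/(k**2 + 3*k + 7) gives s_k = k*(k + 6)/(k + 1).
s_(k+1) − s_k = (k**2 + 3*k + 7)/(k**2 + 3*k + 2) = t_k.
Evaluate: s_(n+1) = (n**2 + 8*n + 7)/(n + 2); subtract s_(2) = 16/3 ⇒ S(n) = (3*n**2 + 8*n - 11)/(3*(n + 2)).

S(n) = (3*n**2 + 8*n - 11)/(3*(n + 2))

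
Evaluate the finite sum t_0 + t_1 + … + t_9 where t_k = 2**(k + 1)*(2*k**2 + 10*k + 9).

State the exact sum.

Step 1: r(k) = 2*(2*k**2 + 14*k + 21)/(2*k**2 + 10*k + 9).
So A=2 and B=1, with C=k**2 + 5*k + 9/2.
Solve (2)·f(k+1) − (1)·f(k) = k**2 + 5*k + 9/2.
deg f ≤ 2 (via 0,0,2).
Solve for f: f(k) = (2*k**2 + 2*k + 1)/2 (degree 2 ≤ 2).
R(k) = B(k−1)·f(k)/C(k) = (2*k**2 + 2*k + 1)/(2*k**2 + 10*k + 9); s_k = R·t_k = 2**(k + 1)*(2*k**2 + 2*k + 1).
s_(k+1) − s_k = 2**(k + 1)*(2*k**2 + 10*k + 9) = t_k.
Telescoping: Σ = s_(10) − s_(0) = 452608 − (2) = 452606.

Σ = 452606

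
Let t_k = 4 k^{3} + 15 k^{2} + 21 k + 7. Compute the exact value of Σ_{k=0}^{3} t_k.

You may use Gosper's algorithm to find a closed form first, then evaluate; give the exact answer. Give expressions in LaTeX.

Step 1: r(k) = (4*k**3 + 27*k**2 + 63*k + 47)/(4*k**3 + 15*k**2 + 21*k + 7).
Normal form (A,B,C) = (1, 1, k**3 + 15*k**2/4 + 21*k/4 + 7/4).
Solve (1)·f(k+1) − (1)·f(k) = k**3 + 15*k**2/4 + 21*k/4 + 7/4.
From deg A=0, deg B=0, deg C=3: d=4.
Solving with deg f ≤ 4: f(k) = k*(k**3 + 3*k**2 + 4*k - 1)/4.
Certificate R = B(k−1)f/C = k*(k**3 + 3*k**2 + 4*k - 1)/(4*k**3 + 15*k**2 + 21*k + 7) gives s_k = k*(k**3 + 3*k**2 + 4*k - 1).
Verify: 4*k**3 + 15*k**2 + 21*k + 7 matches t_k.
Telescoping: Σ = s_(4) − s_(0) = 508 − (0) = 508.

Σ = 508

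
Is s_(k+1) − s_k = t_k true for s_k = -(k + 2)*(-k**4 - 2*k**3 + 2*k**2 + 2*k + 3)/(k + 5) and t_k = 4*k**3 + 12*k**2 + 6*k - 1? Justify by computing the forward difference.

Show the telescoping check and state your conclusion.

s_(k+1) = (k**5 + 9*k**4 + 28*k**3 + 34*k**2 + 8*k - 12)/(k + 6)
s_(k+1) − s_k = (4*k**5 + 47*k**4 + 168*k**3 + 221*k**2 + 76*k - 24)/(k**2 + 11*k + 30)
(s_(k+1) − s_k) − t_k = 3*(-3*k**4 - 30*k**3 - 68*k**2 - 31*k + 2)/(k**2 + 11*k + 30)

Invalid: residual 3*(-3*k**4 - 30*k**3 - 68*k**2 - 31*k + 2)/(k**2 + 11*k + 30) ≠ 0.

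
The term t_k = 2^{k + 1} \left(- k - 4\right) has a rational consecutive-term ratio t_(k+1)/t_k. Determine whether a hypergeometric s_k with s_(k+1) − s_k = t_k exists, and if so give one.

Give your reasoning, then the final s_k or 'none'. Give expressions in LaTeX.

s_k = 2^{k + 1} \left(- k - 2\right)

The ratio is 2*(k + 5)/(k + 4).
Take A(k)=2, B(k)=1, C(k)=k + 4.
f must satisfy (2)·f(k+1) − (1)·f(k) = k + 4.
deg f ≤ 1 (via 0,0,1).
Match coefficients ⇒ f(k) = k + 2.
So s_k = (B(k−1)f/C)·t_k = ((k + 2)/(k + 4))·t_k = 2**(k + 1)*(-k - 2).
Check: Δs_k = 2**(k + 1)*(-k - 4). ✓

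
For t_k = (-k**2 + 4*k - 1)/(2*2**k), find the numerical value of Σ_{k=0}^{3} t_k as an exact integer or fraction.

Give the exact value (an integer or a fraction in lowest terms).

r(k) = (k**2/2 - k - 1)/(k**2 - 4*k + 1) after simplifying.
Gosper form: A/B · C(k+1)/C(k) with A=1/2, B=1, C=k**2 - 4*k + 1.
f must satisfy (1/2)·f(k+1) − (1)·f(k) = k**2 - 4*k + 1.
From deg A=0, deg B=0, deg C=2: d=2.
Coefficient equations give f(k) = -2*k*(k - 2).
So s_k = (B(k−1)f/C)·t_k = (-2*k*(k - 2)/(k**2 - 4*k + 1))·t_k = k*(k - 2)/2**k.
s_(k+1) − s_k = (-k**2 + 4*k - 1)/(2*2**k) = t_k.
Evaluate s at k=4 and k=0: 1/2 and 0; difference 1/2.

Σ = 1/2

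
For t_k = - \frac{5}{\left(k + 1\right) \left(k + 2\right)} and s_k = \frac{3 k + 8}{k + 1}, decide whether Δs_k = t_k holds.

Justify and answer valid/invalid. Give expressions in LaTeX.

Valid — Δs_k = t_k.

s_(k+1) = (3*k + 11)/(k + 2)
s_(k+1) − s_k = -5/(k**2 + 3*k + 2)
(s_(k+1) − s_k) − t_k = 0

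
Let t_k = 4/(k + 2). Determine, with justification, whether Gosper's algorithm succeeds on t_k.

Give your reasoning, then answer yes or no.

No; the coefficient equations for f are inconsistent.

r(k) = (k + 2)/(k + 3) after simplifying.
Gosper form: A/B · C(k+1)/C(k) with A=k + 2, B=k + 3, C=1.
f must satisfy (k + 2)·f(k+1) − (k + 2)·f(k) = 1.
Bound: deg f ≤ 0.
Generic f = c0 gives residual -1; -1 = 0 cannot hold, so t_k is not Gosper-summable.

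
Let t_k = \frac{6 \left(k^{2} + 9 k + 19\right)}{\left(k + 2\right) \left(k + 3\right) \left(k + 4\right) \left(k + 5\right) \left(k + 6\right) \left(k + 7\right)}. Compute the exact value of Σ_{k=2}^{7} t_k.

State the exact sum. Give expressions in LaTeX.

Σ = 31/3360

Ratio r(k) = (k + 2)*(9*k + (k + 1)**2 + 28)/((k + 8)*(k**2 + 9*k + 19)).
Take A(k)=k + 2, B(k)=k + 8, C(k)=k**2 + 9*k + 19.
f must satisfy (k + 2)·f(k+1) − (k + 7)·f(k) = k**2 + 9*k + 19.
d = 5 from the (1,1,2) case.
A polynomial solution: f(k) = k*(k + 3)*(k + 5)*(k**2 + 12*k + 44)/144.
Then R = B(k−1)f/C = k*(k + 3)*(k + 5)*(k + 7)*(k**2 + 12*k + 44)/(144*(k**2 + 9*k + 19)), so s_k = R(k)·t_k = k*(k**2 + 12*k + 44)/(24*(k**3 + 12*k**2 + 44*k + 48)).
Check: Δs_k = 6*(k**2 + 9*k + 19)/(k**6 + 27*k**5 + 295*k**4 + 1665*k**3 + 5104*k**2 + 8028*k + 5040). ✓
Evaluate s at k=8 and k=2: 17/420 and 1/32; difference 31/3360.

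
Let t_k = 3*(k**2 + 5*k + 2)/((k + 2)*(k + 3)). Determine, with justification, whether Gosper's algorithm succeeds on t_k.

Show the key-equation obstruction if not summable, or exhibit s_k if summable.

The ratio is (k + 2)*(5*k + (k + 1)**2 + 7)/((k + 4)*(k**2 + 5*k + 2)).
Normal form (A,B,C) = (k + 2, k + 4, k**2 + 5*k + 2).
Need (k + 2)·f(k+1) − (k + 3)·f(k) = k**2 + 5*k + 2.
From deg A=1, deg B=1, deg C=2: d=2.
Match coefficients ⇒ f(k) = k**2.
Then R = B(k−1)f/C = k**2*(k + 3)/(k**2 + 5*k + 2), so s_k = R(k)·t_k = 3*k**2/(k + 2).
Δs = 3*(k**2 + 5*k + 2)/(k**2 + 5*k + 6), as required.

Yes. s_k = 3*k**2/(k + 2).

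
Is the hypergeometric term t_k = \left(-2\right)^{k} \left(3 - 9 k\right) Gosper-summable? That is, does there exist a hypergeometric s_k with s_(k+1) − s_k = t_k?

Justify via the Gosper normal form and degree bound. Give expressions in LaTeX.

Yes. s_k = 3 \left(-2\right)^{k} \left(k - 1\right).

Compute t_(k+1)/t_k: get 2*(-3*k - 2)/(3*k - 1).
Factor: A=-2; B=1; C=k - 1/3.
Solve (-2)·f(k+1) − (1)·f(k) = k - 1/3.
d = 1 from the (0,0,1) case.
Solve for f: f(k) = -(k - 1)/3 (degree 1 ≤ 1).
Then R = B(k−1)f/C = -(k - 1)/(3*k - 1), so s_k = R(k)·t_k = 3*(-2)**k*(k - 1).
Verify: (-2)**k*(3 - 9*k) matches t_k.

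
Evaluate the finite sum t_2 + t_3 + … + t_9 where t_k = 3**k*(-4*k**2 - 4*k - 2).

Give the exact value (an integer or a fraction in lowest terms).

Σ = -9684000

r(k) = 3*(2*k**2 + 6*k + 5)/(2*k**2 + 2*k + 1) after simplifying.
Take A(k)=3, B(k)=1, C(k)=k**2 + k + 1/2.
Need (3)·f(k+1) − (1)·f(k) = k**2 + k + 1/2.
deg f ≤ 2 (via 0,0,2).
Solving with deg f ≤ 2: f(k) = (k**2 - 2*k + 2)/2.
Then R = B(k−1)f/C = (k**2 - 2*k + 2)/(2*k**2 + 2*k + 1), so s_k = R(k)·t_k = 2*3**k*(-k**2 + 2*k - 2).
s_(k+1) − s_k = 3**k*(-4*k**2 - 4*k - 2) = t_k.
Evaluate s at k=10 and k=2: -9684036 and -36; difference -9684000.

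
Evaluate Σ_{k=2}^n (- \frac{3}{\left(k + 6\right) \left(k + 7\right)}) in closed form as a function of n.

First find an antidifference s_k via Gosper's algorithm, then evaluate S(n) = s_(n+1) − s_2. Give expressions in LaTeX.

S(n) = \frac{3 \left(1 - n\right)}{8 \left(n + 7\right)}

r(k) = (k + 6)/(k + 8) after simplifying.
Normal form (A,B,C) = (k + 6, k + 8, 1).
Need (k + 6)·f(k+1) − (k + 7)·f(k) = 1.
deg f ≤ 1 (via 1,1,0).
Solve for f: f(k) = k/6 (degree 1 ≤ 1).
Certificate R = B(k−1)f/C = k*(k + 7)/6 gives s_k = -k/(2*k + 12).
Check: Δs_k = -3/(k**2 + 13*k + 42). ✓
Evaluate: s_(n+1) = (-n - 1)/(2*(n + 7)); subtract s_(2) = -1/8 ⇒ S(n) = 3*(1 - n)/(8*(n + 7)).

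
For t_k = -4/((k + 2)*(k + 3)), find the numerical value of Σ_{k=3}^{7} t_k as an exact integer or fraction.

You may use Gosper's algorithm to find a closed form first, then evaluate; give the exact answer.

t_(k+1)/t_k = (k + 2)/(k + 4).
Gosper form: A/B · C(k+1)/C(k) with A=k + 2, B=k + 4, C=1.
Solve (k + 2)·f(k+1) − (k + 3)·f(k) = 1.
From deg A=1, deg B=1, deg C=0: d=1.
Solve for f: f(k) = k/2 (degree 1 ≤ 1).
R(k) = B(k−1)·f(k)/C(k) = k*(k + 3)/2; s_k = R·t_k = -2*k/(k + 2).
s_(k+1) − s_k = -4/(k**2 + 5*k + 6) = t_k.
Telescoping: Σ = s_(8) − s_(3) = -8/5 − (-6/5) = -2/5.

Σ = -2/5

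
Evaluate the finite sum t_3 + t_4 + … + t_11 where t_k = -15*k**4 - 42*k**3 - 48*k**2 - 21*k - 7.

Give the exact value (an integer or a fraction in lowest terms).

Σ = -807363

r(k) = (15*k**4 + 102*k**3 + 264*k**2 + 303*k + 133)/(15*k**4 + 42*k**3 + 48*k**2 + 21*k + 7) after simplifying.
Gosper form: A/B · C(k+1)/C(k) with A=1, B=1, C=k**4 + 14*k**3/5 + 16*k**2/5 + 7*k/5 + 7/15.
Solve (1)·f(k+1) − (1)·f(k) = k**4 + 14*k**3/5 + 16*k**2/5 + 7*k/5 + 7/15.
d = 5 from the (0,0,4) case.
Solve for f: f(k) = k*(3*k**4 + 3*k**3 - 3*k + 4)/15 (degree 5 ≤ 5).
So s_k = (B(k−1)f/C)·t_k = (k*(3*k**4 + 3*k**3 - 3*k + 4)/(15*k**4 + 42*k**3 + 48*k**2 + 21*k + 7))·t_k = k*(-3*k**4 - 3*k**3 + 3*k - 4).
Verify: -15*k**4 - 42*k**3 - 48*k**2 - 21*k - 7 matches t_k.
Evaluate s at k=12 and k=3: -808320 and -957; difference -807363.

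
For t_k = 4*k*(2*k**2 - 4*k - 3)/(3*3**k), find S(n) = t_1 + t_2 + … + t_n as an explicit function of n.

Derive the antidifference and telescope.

t_(k+1)/t_k = (k + 1)*(4*k - 2*(k + 1)**2 + 7)/(3*k*(-2*k**2 + 4*k + 3)).
Take A(k)=1/3, B(k)=1, C(k)=k**3 - 2*k**2 - 3*k/2.
Set up (1/3)·f(k+1) − (1)·f(k) − (k**3 - 2*k**2 - 3*k/2) = 0.
deg f ≤ 3 (via 0,0,3).
Solving with deg f ≤ 3: f(k) = -3*k*(k - 1)*(2*k + 1)/4.
So s_k = (B(k−1)f/C)·t_k = (-3*(k - 1)*(2*k + 1)/(2*(2*k**2 - 4*k - 3)))·t_k = 2*k*(-2*k**2 + k + 1)/3**k.
Check: Δs_k = 4*k*(2*k**2 - 4*k - 3)/(3*3**k). ✓
Telescope: S(n) = s_(n+1) − s_(1) = 2*3**(-n - 1)*n*(-2*n**2 - 5*n - 3) − (0) = 2*3**(-n - 1)*n*(-2*n**2 - 5*n - 3).

S(n) = 2*3**(-n - 1)*n*(-2*n**2 - 5*n - 3)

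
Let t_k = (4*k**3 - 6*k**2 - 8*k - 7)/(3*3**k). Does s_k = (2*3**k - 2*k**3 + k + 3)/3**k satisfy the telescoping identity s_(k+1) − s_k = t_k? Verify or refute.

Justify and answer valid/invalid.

valid (s_(k+1) − s_k reduces to t_k)

s_(k+1) = (6*3**k + k - 2*(k + 1)**3 + 4)/(3*3**k)
s_(k+1) − s_k = (4*k**3 - 6*k**2 - 8*k - 7)/(3*3**k)
(s_(k+1) − s_k) − t_k = 0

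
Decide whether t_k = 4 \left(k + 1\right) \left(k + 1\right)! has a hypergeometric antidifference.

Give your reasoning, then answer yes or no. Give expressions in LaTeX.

The ratio is (k + 2)**2/(k + 1).
Take A(k)=k + 2, B(k)=1, C(k)=k + 1.
Need (k + 2)·f(k+1) − (1)·f(k) = k + 1.
d = 0 from the (1,0,1) case.
Match coefficients ⇒ f(k) = 1.
So s_k = (B(k−1)f/C)·t_k = (1/(k + 1))·t_k = 4*factorial(k + 1).
s_(k+1) − s_k = 4*(k + 1)*factorial(k + 1) = t_k.

Yes. s_k = 4 \left(k + 1\right)!.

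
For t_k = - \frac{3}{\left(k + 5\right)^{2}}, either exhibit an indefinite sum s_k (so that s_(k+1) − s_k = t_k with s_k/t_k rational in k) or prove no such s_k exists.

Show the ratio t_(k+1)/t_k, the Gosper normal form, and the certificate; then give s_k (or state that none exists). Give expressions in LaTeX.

The ratio is (k + 5)**2/(k + 6)**2.
Factor: A=k**2 + 10*k + 25; B=k**2 + 12*k + 36; C=1.
Need (k**2 + 10*k + 25)·f(k+1) − (k**2 + 10*k + 25)·f(k) = 1.
deg f ≤ 0 (via 2,2,0).
Write f(k) = c0. Then LHS − RHS = -1, requiring -1 = 0: contradictory. No certificate.

none — t_k is not Gosper-summable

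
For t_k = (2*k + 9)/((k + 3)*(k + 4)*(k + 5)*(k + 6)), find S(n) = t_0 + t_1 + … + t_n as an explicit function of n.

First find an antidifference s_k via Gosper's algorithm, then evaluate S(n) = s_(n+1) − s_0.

S(n) = (n**2 + 10*n + 9)/(15*(n**2 + 10*n + 24))

Ratio r(k) = (k + 3)*(2*k + 11)/((k + 7)*(2*k + 9)).
Factor: A=k + 3; B=k + 7; C=k + 9/2.
Key eq: (k + 3)·f(k+1) = (k + 6)·f(k) + (k + 9/2).
Bound: deg f ≤ 3.
A polynomial solution: f(k) = k*(k + 4)*(k + 8)/30.
R(k) = B(k−1)·f(k)/C(k) = k*(k + 4)*(k + 6)*(k + 8)/(15*(2*k + 9)); s_k = R·t_k = k*(k + 8)/(15*(k**2 + 8*k + 15)).
s_(k+1) − s_k = (2*k + 9)/(k**4 + 18*k**3 + 119*k**2 + 342*k + 360) = t_k.
s_(n+1) = (n**2 + 10*n + 9)/(15*(n**2 + 10*n + 24)) and s_(0) = 0, so S(n) = (n**2 + 10*n + 9)/(15*(n**2 + 10*n + 24)).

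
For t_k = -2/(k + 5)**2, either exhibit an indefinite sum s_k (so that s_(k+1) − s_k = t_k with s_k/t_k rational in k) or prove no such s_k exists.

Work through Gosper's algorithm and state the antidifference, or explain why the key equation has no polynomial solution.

not Gosper-summable; s_k does not exist

Step 1: r(k) = (k + 5)**2/(k + 6)**2.
Normal form (A,B,C) = (k**2 + 10*k + 25, k**2 + 12*k + 36, 1).
Need (k**2 + 10*k + 25)·f(k+1) − (k**2 + 10*k + 25)·f(k) = 1.
Degrees (2,2,0) ⇒ d ≤ 0.
f = c0 ⇒ A·f(k+1) − B(k−1)·f(k) − C = -1. The system {-1 = 0} is inconsistent; no antidifference.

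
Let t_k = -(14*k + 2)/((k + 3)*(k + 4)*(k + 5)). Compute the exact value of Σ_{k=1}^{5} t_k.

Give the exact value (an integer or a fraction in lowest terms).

Σ = -28/45

Step 1: r(k) = (k + 3)*(7*k + 8)/((k + 6)*(7*k + 1)).
Factor: A=k + 3; B=k + 6; C=k + 1/7.
Key eq: (k + 3)·f(k+1) = (k + 5)·f(k) + (k + 1/7).
d = 2 from the (1,1,1) case.
Match coefficients ⇒ f(k) = k*(11*k - 7)/84.
Certificate R = B(k−1)f/C = k*(k + 5)*(11*k - 7)/(12*(7*k + 1)) gives s_k = -k*(11*k - 7)/(6*(k + 3)*(k + 4)).
Δs = 2*(-7*k - 1)/(k**3 + 12*k**2 + 47*k + 60), as required.
Σ_(k=1)^(5) t_k = s_(6) − s_(1) = -59/90 − (-1/30) = -28/45.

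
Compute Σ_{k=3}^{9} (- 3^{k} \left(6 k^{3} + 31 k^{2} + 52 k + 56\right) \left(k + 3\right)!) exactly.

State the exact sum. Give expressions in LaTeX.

Σ = -71333674136155440

t_(k+1)/t_k = 3*(6*k**4 + 73*k**3 + 328*k**2 + 673*k + 580)/(6*k**3 + 31*k**2 + 52*k + 56).
Factor: A=3*k + 12; B=1; C=k**3 + 31*k**2/6 + 26*k/3 + 28/3.
Set up (3*k + 12)·f(k+1) − (1)·f(k) − (k**3 + 31*k**2/6 + 26*k/3 + 28/3) = 0.
Degrees (1,0,3) ⇒ d ≤ 2.
Coefficient equations give f(k) = (2*k**2 - k + 4)/6.
Then R = B(k−1)f/C = (2*k**2 - k + 4)/(6*k**3 + 31*k**2 + 52*k + 56), so s_k = R(k)·t_k = -3**k*(2*k**2 - k + 4)*factorial(k + 3).
Verify: -3**k*(6*k**3 + 31*k**2 + 52*k + 56)*factorial(k + 3) matches t_k.
Sum = s_(10) − s_(3); s_(10) = -71333674136524800, s_(3) = -369360 ⇒ -71333674136155440.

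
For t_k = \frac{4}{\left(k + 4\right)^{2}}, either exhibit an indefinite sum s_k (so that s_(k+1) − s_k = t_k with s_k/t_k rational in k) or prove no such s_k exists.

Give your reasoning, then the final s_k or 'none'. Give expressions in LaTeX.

not Gosper-summable; s_k does not exist

Step 1: r(k) = (k + 4)**2/(k + 5)**2.
Take A(k)=k**2 + 8*k + 16, B(k)=k**2 + 10*k + 25, C(k)=1.
Solve (k**2 + 8*k + 16)·f(k+1) − (k**2 + 8*k + 16)·f(k) = 1.
deg f ≤ 0 (via 2,2,0).
Put f(k) = c0: A·f(k+1) − B(k−1)·f(k) − C = -1; need -1 = 0 — inconsistent ⇒ no f, not summable.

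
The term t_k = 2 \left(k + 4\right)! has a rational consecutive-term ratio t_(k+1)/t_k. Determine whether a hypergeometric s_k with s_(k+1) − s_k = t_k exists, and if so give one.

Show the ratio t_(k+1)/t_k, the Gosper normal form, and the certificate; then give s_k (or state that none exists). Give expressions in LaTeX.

Ratio r(k) = k + 5.
So A=k + 5 and B=1, with C=1.
f must satisfy (k + 5)·f(k+1) − (1)·f(k) = 1.
Degrees (1,0,0) ⇒ d ≤ -1.
Bound -1 < 0, so the key equation has no polynomial solution.

not Gosper-summable; s_k does not exist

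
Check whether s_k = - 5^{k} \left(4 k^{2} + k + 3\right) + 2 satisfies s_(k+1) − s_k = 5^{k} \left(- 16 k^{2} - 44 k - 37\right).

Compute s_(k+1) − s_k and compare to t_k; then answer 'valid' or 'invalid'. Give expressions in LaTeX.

valid; difference matches t_k

s_(k+1) = -5*5**k*(k + 4*(k + 1)**2 + 4) + 2
s_(k+1) − s_k = 5**k*(-16*k**2 - 44*k - 37)
(s_(k+1) − s_k) − t_k = 0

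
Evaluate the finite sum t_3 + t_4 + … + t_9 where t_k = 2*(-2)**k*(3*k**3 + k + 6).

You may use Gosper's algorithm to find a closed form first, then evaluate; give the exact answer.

t_(k+1)/t_k = 2*(-k - 3*(k + 1)**3 - 7)/(3*k**3 + k + 6).
So A=-2 and B=1, with C=k**3 + k/3 + 2.
Set up (-2)·f(k+1) − (1)·f(k) − (k**3 + k/3 + 2) = 0.
deg f ≤ 3 (via 0,0,3).
Solving with deg f ≤ 3: f(k) = -(k**3 - 2*k**2 + k + 2)/3.
Certificate R = B(k−1)f/C = -(k**3 - 2*k**2 + k + 2)/(3*k**3 + k + 6) gives s_k = (-2)**(k + 1)*(k**3 - 2*k**2 + k + 2).
Verify: 2*(-2)**k*(3*k**3 + k + 6) matches t_k.
Evaluate s at k=10 and k=3: -1662976 and 224; difference -1663200.

Σ = -1663200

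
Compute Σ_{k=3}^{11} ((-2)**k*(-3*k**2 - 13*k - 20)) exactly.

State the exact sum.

Σ = 753840

The ratio is 2*(-3*k**2 - 19*k - 36)/(3*k**2 + 13*k + 20).
Take A(k)=-2, B(k)=1, C(k)=k**2 + 13*k/3 + 20/3.
Need (-2)·f(k+1) − (1)·f(k) = k**2 + 13*k/3 + 20/3.
d = 2 from the (0,0,2) case.
Solve for f: f(k) = -(k**2 + 3*k + 4)/3 (degree 2 ≤ 2).
So s_k = (B(k−1)f/C)·t_k = (-(k**2 + 3*k + 4)/(3*k**2 + 13*k + 20))·t_k = (-2)**k*(k**2 + 3*k + 4).
s_(k+1) − s_k = (-2)**k*(-3*k**2 - 13*k - 20) = t_k.
Σ_(k=3)^(11) t_k = s_(12) − s_(3) = 753664 − (-176) = 753840.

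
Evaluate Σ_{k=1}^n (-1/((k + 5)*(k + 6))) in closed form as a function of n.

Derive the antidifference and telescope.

S(n) = -n/(6*n + 36)

Compute t_(k+1)/t_k: get (k + 5)/(k + 7).
Gosper form: A/B · C(k+1)/C(k) with A=k + 5, B=k + 7, C=1.
Set up (k + 5)·f(k+1) − (k + 6)·f(k) − (1) = 0.
deg f ≤ 1 (via 1,1,0).
Match coefficients ⇒ f(k) = k/5.
Then R = B(k−1)f/C = k*(k + 6)/5, so s_k = R(k)·t_k = -k/(5*k + 25).
Check: Δs_k = -1/(k**2 + 11*k + 30). ✓
s_(n+1) = (-n - 1)/(5*(n + 6)) and s_(1) = -1/30, so S(n) = -n/(6*n + 36).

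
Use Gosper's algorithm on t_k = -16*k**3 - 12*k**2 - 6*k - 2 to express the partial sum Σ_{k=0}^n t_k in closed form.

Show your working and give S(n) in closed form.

t_(k+1)/t_k = (8*k**3 + 30*k**2 + 39*k + 18)/(8*k**3 + 6*k**2 + 3*k + 1).
Take A(k)=1, B(k)=1, C(k)=k**3 + 3*k**2/4 + 3*k/8 + 1/8.
Set up (1)·f(k+1) − (1)·f(k) − (k**3 + 3*k**2/4 + 3*k/8 + 1/8) = 0.
Degrees (0,0,3) ⇒ d ≤ 4.
Match coefficients ⇒ f(k) = k*(4*k**3 - 4*k**2 + k + 1)/16.
R(k) = B(k−1)·f(k)/C(k) = k*(4*k**3 - 4*k**2 + k + 1)/(2*(2*k + 1)*(4*k**2 + k + 1)); s_k = R·t_k = k*(-4*k**3 + 4*k**2 - k - 1).
Verify: -16*k**3 - 12*k**2 - 6*k - 2 matches t_k.
Σ_(k=0)^n t_k = s_(n+1) − s_(0) = (-4*n**4 - 12*n**3 - 13*n**2 - 7*n - 2) − (0), i.e. -4*n**4 - 12*n**3 - 13*n**2 - 7*n - 2.

S(n) = -4*n**4 - 12*n**3 - 13*n**2 - 7*n - 2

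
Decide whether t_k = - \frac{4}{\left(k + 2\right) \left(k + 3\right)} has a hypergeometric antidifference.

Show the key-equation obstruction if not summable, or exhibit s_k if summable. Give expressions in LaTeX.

Yes. s_k = - \frac{2 k}{k + 2}.

Step 1: r(k) = (k + 2)/(k + 4).
Normal form (A,B,C) = (k + 2, k + 4, 1).
Key eq: (k + 2)·f(k+1) = (k + 3)·f(k) + (1).
Degrees (1,1,0) ⇒ d ≤ 1.
Match coefficients ⇒ f(k) = k/2.
Get s_k = R·t_k = -2*k/(k + 2) with R(k) = B(k−1)f(k)/C(k) = k*(k + 3)/2.
Verify: -4/(k**2 + 5*k + 6) matches t_k.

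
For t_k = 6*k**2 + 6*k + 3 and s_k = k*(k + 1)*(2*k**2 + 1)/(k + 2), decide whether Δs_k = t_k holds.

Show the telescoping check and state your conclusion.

s_(k+1) = (k + 1)*(k + 2)*(2*(k + 1)**2 + 1)/(k + 3)
s_(k+1) − s_k = (6*k**4 + 32*k**3 + 51*k**2 + 37*k + 12)/(k**2 + 5*k + 6)
(s_(k+1) − s_k) − t_k = 2*(-2*k**3 - 9*k**2 - 7*k - 3)/(k**2 + 5*k + 6)

Invalid: residual 2*(-2*k**3 - 9*k**2 - 7*k - 3)/(k**2 + 5*k + 6) ≠ 0.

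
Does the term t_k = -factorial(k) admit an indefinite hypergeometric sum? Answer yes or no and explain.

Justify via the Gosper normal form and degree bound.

No — t_k has no hypergeometric antidifference.

t_(k+1)/t_k = k + 1.
Factor: A=k + 1; B=1; C=1.
Need (k + 1)·f(k+1) − (1)·f(k) = 1.
deg f ≤ -1 (via 1,0,0).
Bound -1 < 0, so the key equation has no polynomial solution.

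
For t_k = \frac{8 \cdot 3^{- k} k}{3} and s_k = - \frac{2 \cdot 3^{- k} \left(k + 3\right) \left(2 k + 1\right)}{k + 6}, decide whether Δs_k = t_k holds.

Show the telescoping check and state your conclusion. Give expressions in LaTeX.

Invalid: residual \frac{2 \cdot 3^{- k} \left(- 4 k^{2} - 30 k - 3\right)}{k^{2} + 13 k + 42} ≠ 0.

s_(k+1) = -2*(k + 4)*(2*k + 3)/(3*3**k*(k + 7))
s_(k+1) − s_k = 2*(4*k**3 + 40*k**2 + 78*k - 9)/(3*3**k*(k**2 + 13*k + 42))
(s_(k+1) − s_k) − t_k = 2*(-4*k**2 - 30*k - 3)/(3**k*(k**2 + 13*k + 42))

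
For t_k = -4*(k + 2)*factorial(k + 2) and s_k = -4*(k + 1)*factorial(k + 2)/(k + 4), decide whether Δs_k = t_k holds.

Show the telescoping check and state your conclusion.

Invalid: residual 12*(k**2 + 6*k + 7)*factorial(k + 2)/((k + 4)*(k + 5)) ≠ 0.

s_(k+1) = -4*(k + 2)*factorial(k + 3)/(k + 5)
s_(k+1) − s_k = -4*(k**3 + 8*k**2 + 20*k + 19)*factorial(k + 2)/((k + 4)*(k + 5))
(s_(k+1) − s_k) − t_k = 12*(k**2 + 6*k + 7)*factorial(k + 2)/((k + 4)*(k + 5))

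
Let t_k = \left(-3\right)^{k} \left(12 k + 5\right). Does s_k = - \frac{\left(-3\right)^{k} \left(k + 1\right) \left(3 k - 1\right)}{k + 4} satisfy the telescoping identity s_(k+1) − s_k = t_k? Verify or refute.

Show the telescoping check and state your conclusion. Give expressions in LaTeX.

s_(k+1) = 3*(-3)**k*(k + 2)*(3*k + 2)/(k + 5)
s_(k+1) − s_k = (-3)**k*(12*k**3 + 77*k**2 + 117*k + 43)/(k**2 + 9*k + 20)
(s_(k+1) − s_k) − t_k = (-3)**(k + 1)*(12*k**2 + 56*k + 19)/(k**2 + 9*k + 20)

Invalid: residual \frac{\left(-3\right)^{k + 1} \left(12 k^{2} + 56 k + 19\right)}{k^{2} + 9 k + 20} ≠ 0.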